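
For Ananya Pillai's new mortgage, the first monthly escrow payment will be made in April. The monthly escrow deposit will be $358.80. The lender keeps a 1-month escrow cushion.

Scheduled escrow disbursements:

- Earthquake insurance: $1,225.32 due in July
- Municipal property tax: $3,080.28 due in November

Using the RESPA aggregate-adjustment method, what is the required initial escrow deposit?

$1,794.00

Cushion = 1 × $358.80 = $358.80
Trial balance (start $0, +$358.80 each month, − disbursements):
  Apr: +$358.80 → $358.80
  May: +$358.80 → $717.60
  Jun: +$358.80 → $1,076.40
  Jul: +$358.80 − $1,225.32 → $209.88
  Aug: +$358.80 → $568.68
  Sep: +$358.80 → $927.48
  Oct: +$358.80 → $1,286.28
  Nov: +$358.80 − $3,080.28 → -$1,435.20
  Dec: +$358.80 → -$1,076.40
  Jan: +$358.80 → -$717.60
  Feb: +$358.80 → -$358.80
  Mar: +$358.80 → $0.00
Lowest trial balance = -$1,435.20 (Nov)
Initial deposit = cushion − low point = $358.80 − (-$1,435.20) = $1,794.00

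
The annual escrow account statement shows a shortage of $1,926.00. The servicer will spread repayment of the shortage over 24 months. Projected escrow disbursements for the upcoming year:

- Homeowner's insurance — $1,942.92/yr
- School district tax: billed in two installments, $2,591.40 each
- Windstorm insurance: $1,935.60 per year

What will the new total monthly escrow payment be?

$835.36

Homeowner's insurance: $1,942.92/yr
School district tax: $2,591.40 × 2 = $5,182.80/yr
Windstorm insurance: $1,935.60/yr
Total annual escrow = $1,942.92 + $5,182.80 + $1,935.60 = $9,061.32
Base monthly escrow = $9,061.32 / 12 = $755.11
Shortage spread = $1,926.00 ÷ 24 = $80.25/mo
Adjusted monthly = $755.11 + $80.25 = $835.36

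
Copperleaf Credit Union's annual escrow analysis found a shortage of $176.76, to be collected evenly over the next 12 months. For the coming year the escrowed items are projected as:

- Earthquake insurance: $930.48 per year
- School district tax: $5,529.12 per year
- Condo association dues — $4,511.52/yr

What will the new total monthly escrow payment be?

$928.99

Earthquake insurance — $930.48
School district tax — $5,529.12
Condo association dues — $4,511.52
Total annual escrow = $930.48 + $5,529.12 + $4,511.52 = $10,971.12
Monthly = $10,971.12 / 12 = $914.26
Shortage per month = $176.76 ÷ 12 = $14.73
Adjusted monthly = $914.26 + $14.73 = $928.99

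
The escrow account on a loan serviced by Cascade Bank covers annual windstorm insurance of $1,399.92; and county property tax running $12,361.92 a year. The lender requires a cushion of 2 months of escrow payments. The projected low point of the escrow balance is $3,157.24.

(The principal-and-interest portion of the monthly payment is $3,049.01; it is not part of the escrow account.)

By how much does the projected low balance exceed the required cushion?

$863.60

Windstorm insurance — $1,399.92/yr
County property tax — $12,361.92/yr
Annual escrow total = $13,761.84
Base monthly escrow = $13,761.84 / 12 = $1,146.82
Cushion = 2 × $1,146.82 = $2,293.64
Excess over cushion: $3,157.24 − $2,293.64 = $863.60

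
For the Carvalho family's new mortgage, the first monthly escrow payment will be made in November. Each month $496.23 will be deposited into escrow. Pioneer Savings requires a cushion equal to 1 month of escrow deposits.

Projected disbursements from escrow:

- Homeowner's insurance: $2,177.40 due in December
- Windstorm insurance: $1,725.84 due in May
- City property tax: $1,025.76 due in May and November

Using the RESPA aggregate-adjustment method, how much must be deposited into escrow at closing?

$2,977.38

Cushion = 1 × $496.23 = $496.23
Trial balance (start $0, +$496.23 each month, − disbursements):
  Nov: +$496.23 − $1,025.76 → -$529.53
  Dec: +$496.23 − $2,177.40 → -$2,210.70
  Jan: +$496.23 → -$1,714.47
  Feb: +$496.23 → -$1,218.24
  Mar: +$496.23 → -$722.01
  Apr: +$496.23 → -$225.78
  May: +$496.23 − $2,751.60 → -$2,481.15
  Jun: +$496.23 → -$1,984.92
  Jul: +$496.23 → -$1,488.69
  Aug: +$496.23 → -$992.46
  Sep: +$496.23 → -$496.23
  Oct: +$496.23 → $0.00
Lowest trial balance = -$2,481.15 (May)
Initial deposit = cushion − low point = $496.23 − (-$2,481.15) = $2,977.38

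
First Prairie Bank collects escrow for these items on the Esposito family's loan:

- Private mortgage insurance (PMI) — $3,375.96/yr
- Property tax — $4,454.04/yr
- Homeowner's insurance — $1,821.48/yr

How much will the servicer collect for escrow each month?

$804.29

Private mortgage insurance (PMI) — $3,375.96
Property tax — $4,454.04
Homeowner's insurance — $1,821.48
Total annual escrow = $3,375.96 + $4,454.04 + $1,821.48 = $9,651.48
Monthly escrow = $9,651.48 / 12 = $804.29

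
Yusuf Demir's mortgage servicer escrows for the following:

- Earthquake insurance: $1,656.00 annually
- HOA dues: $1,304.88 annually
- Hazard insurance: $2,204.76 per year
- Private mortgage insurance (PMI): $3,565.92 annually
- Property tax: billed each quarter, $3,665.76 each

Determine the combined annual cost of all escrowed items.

Earthquake insurance = $1,656.00 annually
HOA dues = $1,304.88 annually
Hazard insurance = $2,204.76 annually
Private mortgage insurance (PMI) = $3,565.92 annually
Property tax = $3,665.76 × 4 = $14,663.04 annually
Yearly total = $1,656.00 + $1,304.88 + $2,204.76 + $3,565.92 + $14,663.04 = $23,394.60

$23,394.60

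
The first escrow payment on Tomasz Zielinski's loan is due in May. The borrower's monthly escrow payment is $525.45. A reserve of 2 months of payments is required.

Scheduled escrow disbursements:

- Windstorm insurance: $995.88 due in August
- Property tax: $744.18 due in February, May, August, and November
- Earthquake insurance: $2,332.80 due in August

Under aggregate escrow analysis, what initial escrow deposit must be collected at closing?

$3,766.14

Cushion = 2 × $525.45 = $1,050.90
Trial balance (start $0, +$525.45 each month, − disbursements):
  May: +$525.45 − $744.18 → -$218.73
  Jun: +$525.45 → $306.72
  Jul: +$525.45 → $832.17
  Aug: +$525.45 − $4,072.86 → -$2,715.24
  Sep: +$525.45 → -$2,189.79
  Oct: +$525.45 → -$1,664.34
  Nov: +$525.45 − $744.18 → -$1,883.07
  Dec: +$525.45 → -$1,357.62
  Jan: +$525.45 → -$832.17
  Feb: +$525.45 − $744.18 → -$1,050.90
  Mar: +$525.45 → -$525.45
  Apr: +$525.45 → $0.00
Lowest trial balance = -$2,715.24 (Aug)
Initial deposit = cushion − low point = $1,050.90 − (-$2,715.24) = $3,766.14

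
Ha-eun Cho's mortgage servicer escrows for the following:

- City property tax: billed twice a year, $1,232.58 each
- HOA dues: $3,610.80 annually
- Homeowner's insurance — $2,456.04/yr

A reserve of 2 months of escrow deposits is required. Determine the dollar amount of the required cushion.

$1,422.00

City property tax — $1,232.58 × 2 = $2,465.16/yr
HOA dues — $3,610.80/yr
Homeowner's insurance — $2,456.04/yr
Combined annual = $8,532.00
Monthly = $8,532.00 / 12 = $711.00
Required cushion = 2 × $711.00 = $1,422.00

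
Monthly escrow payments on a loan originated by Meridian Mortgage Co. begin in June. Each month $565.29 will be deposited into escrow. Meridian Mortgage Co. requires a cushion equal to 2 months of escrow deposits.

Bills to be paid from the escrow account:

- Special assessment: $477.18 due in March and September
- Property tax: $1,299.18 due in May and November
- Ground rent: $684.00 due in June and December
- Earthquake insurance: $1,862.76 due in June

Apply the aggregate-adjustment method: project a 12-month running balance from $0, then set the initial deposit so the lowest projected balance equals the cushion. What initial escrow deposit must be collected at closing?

$3,112.05

Cushion = 2 × $565.29 = $1,130.58
Trial balance (start $0, +$565.29 each month, − disbursements):
  Jun: +$565.29 − $2,546.76 → -$1,981.47
  Jul: +$565.29 → -$1,416.18
  Aug: +$565.29 → -$850.89
  Sep: +$565.29 − $477.18 → -$762.78
  Oct: +$565.29 → -$197.49
  Nov: +$565.29 − $1,299.18 → -$931.38
  Dec: +$565.29 − $684.00 → -$1,050.09
  Jan: +$565.29 → -$484.80
  Feb: +$565.29 → $80.49
  Mar: +$565.29 − $477.18 → $168.60
  Apr: +$565.29 → $733.89
  May: +$565.29 − $1,299.18 → $0.00
Lowest trial balance = -$1,981.47 (Jun)
Initial deposit = cushion − low point = $1,130.58 − (-$1,981.47) = $3,112.05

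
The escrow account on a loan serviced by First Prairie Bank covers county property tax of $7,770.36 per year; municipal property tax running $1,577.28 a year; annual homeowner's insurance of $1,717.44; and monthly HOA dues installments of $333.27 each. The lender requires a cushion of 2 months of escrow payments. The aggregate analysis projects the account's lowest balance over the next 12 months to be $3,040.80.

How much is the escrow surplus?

$530.08

County property tax = $7,770.36 annually
Municipal property tax = $1,577.28 annually
Homeowner's insurance = $1,717.44 annually
HOA dues = $333.27 × 12 = $3,999.24 annually
Total annual escrow = $7,770.36 + $1,577.28 + $1,717.44 + $3,999.24 = $15,064.32
Monthly = $15,064.32 ÷ 12 = $1,255.36
Required cushion = 2 × $1,255.36 = $2,510.72
Surplus = $3,040.80 − $2,510.72 = $530.08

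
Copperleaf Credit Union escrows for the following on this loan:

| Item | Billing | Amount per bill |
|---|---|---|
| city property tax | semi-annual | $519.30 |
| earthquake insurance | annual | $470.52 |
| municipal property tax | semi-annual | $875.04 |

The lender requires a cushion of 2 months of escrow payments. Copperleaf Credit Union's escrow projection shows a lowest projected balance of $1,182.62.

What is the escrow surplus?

$639.42

City property tax = $519.30 × 2 = $1,038.60 per year
Earthquake insurance = $470.52 per year
Municipal property tax = $875.04 × 2 = $1,750.08 per year
Annual escrow total = $1,038.60 + $470.52 + $1,750.08 = $3,259.20
Base monthly escrow = $3,259.20 ÷ 12 = $271.60
Required cushion = 2 × $271.60 = $543.20
Excess over cushion: $1,182.62 − $543.20 = $639.42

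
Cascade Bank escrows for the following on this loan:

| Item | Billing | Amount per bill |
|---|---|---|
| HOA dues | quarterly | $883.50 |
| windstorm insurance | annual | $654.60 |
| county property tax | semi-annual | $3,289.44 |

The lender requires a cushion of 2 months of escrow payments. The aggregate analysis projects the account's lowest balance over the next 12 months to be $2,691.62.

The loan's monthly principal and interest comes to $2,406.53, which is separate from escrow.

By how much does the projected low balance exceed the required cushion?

HOA dues: $883.50 × 4 = $3,534.00
Windstorm insurance: $654.60
County property tax: $3,289.44 × 2 = $6,578.88
Yearly total = $3,534.00 + $654.60 + $6,578.88 = $10,767.48
Per month = $10,767.48 / 12 = $897.29
Required reserve = 2 × $897.29 = $1,794.58
Excess over cushion: $2,691.62 − $1,794.58 = $897.04

$897.04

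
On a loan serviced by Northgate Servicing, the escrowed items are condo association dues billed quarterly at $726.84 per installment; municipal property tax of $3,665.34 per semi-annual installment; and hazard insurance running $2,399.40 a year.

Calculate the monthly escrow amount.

$1,053.12

Condo association dues = $726.84 × 4 = $2,907.36 annually
Municipal property tax = $3,665.34 × 2 = $7,330.68 annually
Hazard insurance = $2,399.40 annually
Yearly total = $2,907.36 + $7,330.68 + $2,399.40 = $12,637.44
Monthly = $12,637.44 / 12 = $1,053.12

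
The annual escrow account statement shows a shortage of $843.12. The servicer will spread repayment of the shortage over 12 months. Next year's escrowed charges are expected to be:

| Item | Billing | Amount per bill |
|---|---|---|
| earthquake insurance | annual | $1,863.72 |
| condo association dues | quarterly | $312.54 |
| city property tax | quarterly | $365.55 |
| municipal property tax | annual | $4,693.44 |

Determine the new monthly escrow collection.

$842.72

Earthquake insurance — $1,863.72/yr
Condo association dues — $312.54 × 4 = $1,250.16/yr
City property tax — $365.55 × 4 = $1,462.20/yr
Municipal property tax — $4,693.44/yr
Total per year = $1,863.72 + $1,250.16 + $1,462.20 + $4,693.44 = $9,269.52
Monthly = $9,269.52 / 12 = $772.46
Monthly shortage recovery: $843.12 / 12 = $70.26
Adjusted monthly = $772.46 + $70.26 = $842.72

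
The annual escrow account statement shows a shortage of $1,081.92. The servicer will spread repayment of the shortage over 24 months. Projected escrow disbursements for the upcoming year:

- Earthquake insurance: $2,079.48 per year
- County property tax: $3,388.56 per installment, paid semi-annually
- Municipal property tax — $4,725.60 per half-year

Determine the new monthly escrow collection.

$1,570.73

Earthquake insurance = $2,079.48 annually
County property tax = $3,388.56 × 2 = $6,777.12 annually
Municipal property tax = $4,725.60 × 2 = $9,451.20 annually
Annual escrow total = $18,307.80
Per month = $18,307.80 ÷ 12 = $1,525.65
Shortage per month = $1,081.92 / 24 = $45.08
New monthly escrow = $1,525.65 + $45.08 = $1,570.73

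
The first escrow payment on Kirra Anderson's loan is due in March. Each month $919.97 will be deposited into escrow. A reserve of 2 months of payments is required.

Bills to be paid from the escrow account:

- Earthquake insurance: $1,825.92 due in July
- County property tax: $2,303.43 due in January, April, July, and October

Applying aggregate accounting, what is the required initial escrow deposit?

$3,672.87

Cushion = 2 × $919.97 = $1,839.94
Trial balance (start $0, +$919.97 each month, − disbursements):
  Mar: +$919.97 → $919.97
  Apr: +$919.97 − $2,303.43 → -$463.49
  May: +$919.97 → $456.48
  Jun: +$919.97 → $1,376.45
  Jul: +$919.97 − $4,129.35 → -$1,832.93
  Aug: +$919.97 → -$912.96
  Sep: +$919.97 → $7.01
  Oct: +$919.97 − $2,303.43 → -$1,376.45
  Nov: +$919.97 → -$456.48
  Dec: +$919.97 → $463.49
  Jan: +$919.97 − $2,303.43 → -$919.97
  Feb: +$919.97 → $0.00
Lowest trial balance = -$1,832.93 (Jul)
Initial deposit = cushion − low point = $1,839.94 − (-$1,832.93) = $3,672.87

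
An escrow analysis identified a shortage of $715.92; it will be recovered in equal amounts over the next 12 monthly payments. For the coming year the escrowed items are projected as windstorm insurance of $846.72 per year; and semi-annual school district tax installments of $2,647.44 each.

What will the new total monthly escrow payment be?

$571.46

Windstorm insurance: $846.72/yr
School district tax: $2,647.44 × 2 = $5,294.88/yr
Yearly total = $846.72 + $5,294.88 = $6,141.60
Base monthly escrow = $6,141.60 / 12 = $511.80
Shortage spread = $715.92 / 12 = $59.66/mo
Adjusted monthly = $511.80 + $59.66 = $571.46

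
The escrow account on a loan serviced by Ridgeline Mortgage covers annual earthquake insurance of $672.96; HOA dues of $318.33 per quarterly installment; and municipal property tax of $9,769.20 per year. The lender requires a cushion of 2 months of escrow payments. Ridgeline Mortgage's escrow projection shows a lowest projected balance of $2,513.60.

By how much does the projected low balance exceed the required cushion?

$561.02

Earthquake insurance — $672.96
HOA dues — $318.33 × 4 = $1,273.32
Municipal property tax — $9,769.20
Combined annual = $11,715.48
Monthly escrow = $11,715.48 ÷ 12 = $976.29
Required cushion = 2 × $976.29 = $1,952.58
Excess over cushion: $2,513.60 − $1,952.58 = $561.02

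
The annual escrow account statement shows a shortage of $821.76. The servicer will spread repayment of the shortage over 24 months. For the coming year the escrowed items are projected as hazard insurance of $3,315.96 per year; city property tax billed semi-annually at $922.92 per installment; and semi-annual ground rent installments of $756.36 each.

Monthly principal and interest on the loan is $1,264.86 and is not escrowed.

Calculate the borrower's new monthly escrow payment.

Hazard insurance: $3,315.96/yr
City property tax: $922.92 × 2 = $1,845.84/yr
Ground rent: $756.36 × 2 = $1,512.72/yr
Combined annual = $3,315.96 + $1,845.84 + $1,512.72 = $6,674.52
Monthly = $6,674.52 / 12 = $556.21
Monthly shortage recovery: $821.76 / 24 = $34.24
New monthly escrow = $556.21 + $34.24 = $590.45

$590.45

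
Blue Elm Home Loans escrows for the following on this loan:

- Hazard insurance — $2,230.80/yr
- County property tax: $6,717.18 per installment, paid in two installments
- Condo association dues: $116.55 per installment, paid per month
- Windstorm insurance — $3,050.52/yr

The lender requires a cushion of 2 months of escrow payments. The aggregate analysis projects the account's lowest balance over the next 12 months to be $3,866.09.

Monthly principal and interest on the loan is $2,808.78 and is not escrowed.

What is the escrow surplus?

$513.71

Hazard insurance = $2,230.80
County property tax = $6,717.18 × 2 = $13,434.36
Condo association dues = $116.55 × 12 = $1,398.60
Windstorm insurance = $3,050.52
Total annual escrow = $2,230.80 + $13,434.36 + $1,398.60 + $3,050.52 = $20,114.28
Base monthly escrow = $20,114.28 ÷ 12 = $1,676.19
Required cushion = 2 × $1,676.19 = $3,352.38
Surplus = $3,866.09 − $3,352.38 = $513.71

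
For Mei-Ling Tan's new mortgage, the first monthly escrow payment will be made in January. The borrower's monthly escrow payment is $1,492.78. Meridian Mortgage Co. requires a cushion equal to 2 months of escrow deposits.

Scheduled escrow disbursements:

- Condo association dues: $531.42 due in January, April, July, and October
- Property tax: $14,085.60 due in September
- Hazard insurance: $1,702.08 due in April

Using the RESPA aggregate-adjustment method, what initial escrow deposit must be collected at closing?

$6,932.48

Cushion = 2 × $1,492.78 = $2,985.56
Trial balance (start $0, +$1,492.78 each month, − disbursements):
  Jan: +$1,492.78 − $531.42 → $961.36
  Feb: +$1,492.78 → $2,454.14
  Mar: +$1,492.78 → $3,946.92
  Apr: +$1,492.78 − $2,233.50 → $3,206.20
  May: +$1,492.78 → $4,698.98
  Jun: +$1,492.78 → $6,191.76
  Jul: +$1,492.78 − $531.42 → $7,153.12
  Aug: +$1,492.78 → $8,645.90
  Sep: +$1,492.78 − $14,085.60 → -$3,946.92
  Oct: +$1,492.78 − $531.42 → -$2,985.56
  Nov: +$1,492.78 → -$1,492.78
  Dec: +$1,492.78 → $0.00
Lowest trial balance = -$3,946.92 (Sep)
Initial deposit = cushion − low point = $2,985.56 − (-$3,946.92) = $6,932.48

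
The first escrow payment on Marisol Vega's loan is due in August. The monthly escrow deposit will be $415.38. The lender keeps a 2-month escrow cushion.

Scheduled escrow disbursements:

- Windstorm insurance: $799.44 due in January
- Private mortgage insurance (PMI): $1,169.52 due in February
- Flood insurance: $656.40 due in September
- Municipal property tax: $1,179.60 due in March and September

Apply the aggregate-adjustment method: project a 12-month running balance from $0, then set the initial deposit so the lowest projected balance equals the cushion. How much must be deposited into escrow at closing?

Cushion = 2 × $415.38 = $830.76
Trial balance (start $0, +$415.38 each month, − disbursements):
  Aug: +$415.38 → $415.38
  Sep: +$415.38 − $1,836.00 → -$1,005.24
  Oct: +$415.38 → -$589.86
  Nov: +$415.38 → -$174.48
  Dec: +$415.38 → $240.90
  Jan: +$415.38 − $799.44 → -$143.16
  Feb: +$415.38 − $1,169.52 → -$897.30
  Mar: +$415.38 − $1,179.60 → -$1,661.52
  Apr: +$415.38 → -$1,246.14
  May: +$415.38 → -$830.76
  Jun: +$415.38 → -$415.38
  Jul: +$415.38 → $0.00
Lowest trial balance = -$1,661.52 (Mar)
Initial deposit = cushion − low point = $830.76 − (-$1,661.52) = $2,492.28

$2,492.28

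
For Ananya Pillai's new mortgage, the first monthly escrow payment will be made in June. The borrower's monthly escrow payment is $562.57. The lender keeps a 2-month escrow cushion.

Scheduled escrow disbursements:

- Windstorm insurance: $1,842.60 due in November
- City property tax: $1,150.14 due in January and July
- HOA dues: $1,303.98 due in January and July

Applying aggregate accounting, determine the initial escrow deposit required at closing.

Cushion = 2 × $562.57 = $1,125.14
Trial balance (start $0, +$562.57 each month, − disbursements):
  Jun: +$562.57 → $562.57
  Jul: +$562.57 − $2,454.12 → -$1,328.98
  Aug: +$562.57 → -$766.41
  Sep: +$562.57 → -$203.84
  Oct: +$562.57 → $358.73
  Nov: +$562.57 − $1,842.60 → -$921.30
  Dec: +$562.57 → -$358.73
  Jan: +$562.57 − $2,454.12 → -$2,250.28
  Feb: +$562.57 → -$1,687.71
  Mar: +$562.57 → -$1,125.14
  Apr: +$562.57 → -$562.57
  May: +$562.57 → $0.00
Lowest trial balance = -$2,250.28 (Jan)
Initial deposit = cushion − low point = $1,125.14 − (-$2,250.28) = $3,375.42

$3,375.42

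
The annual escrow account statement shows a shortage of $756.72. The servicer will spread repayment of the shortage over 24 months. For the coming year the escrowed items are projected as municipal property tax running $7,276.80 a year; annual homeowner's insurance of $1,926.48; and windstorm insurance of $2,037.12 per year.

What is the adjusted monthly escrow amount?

Municipal property tax = $7,276.80 annually
Homeowner's insurance = $1,926.48 annually
Windstorm insurance = $2,037.12 annually
Total annual escrow = $7,276.80 + $1,926.48 + $2,037.12 = $11,240.40
Monthly = $11,240.40 ÷ 12 = $936.70
Shortage per month = $756.72 ÷ 24 = $31.53
New monthly escrow = $936.70 + $31.53 = $968.23

$968.23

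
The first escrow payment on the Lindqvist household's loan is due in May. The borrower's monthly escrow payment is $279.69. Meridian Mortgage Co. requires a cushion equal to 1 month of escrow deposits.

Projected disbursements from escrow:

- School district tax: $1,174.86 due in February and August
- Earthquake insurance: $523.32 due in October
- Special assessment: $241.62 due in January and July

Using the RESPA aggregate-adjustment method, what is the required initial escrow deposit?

$839.07

Cushion = 1 × $279.69 = $279.69
Trial balance (start $0, +$279.69 each month, − disbursements):
  May: +$279.69 → $279.69
  Jun: +$279.69 → $559.38
  Jul: +$279.69 − $241.62 → $597.45
  Aug: +$279.69 − $1,174.86 → -$297.72
  Sep: +$279.69 → -$18.03
  Oct: +$279.69 − $523.32 → -$261.66
  Nov: +$279.69 → $18.03
  Dec: +$279.69 → $297.72
  Jan: +$279.69 − $241.62 → $335.79
  Feb: +$279.69 − $1,174.86 → -$559.38
  Mar: +$279.69 → -$279.69
  Apr: +$279.69 → $0.00
Lowest trial balance = -$559.38 (Feb)
Initial deposit = cushion − low point = $279.69 − (-$559.38) = $839.07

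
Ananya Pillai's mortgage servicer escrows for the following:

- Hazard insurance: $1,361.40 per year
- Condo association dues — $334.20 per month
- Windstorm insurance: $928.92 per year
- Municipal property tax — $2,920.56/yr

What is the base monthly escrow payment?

Hazard insurance = $1,361.40 per year
Condo association dues = $334.20 × 12 = $4,010.40 per year
Windstorm insurance = $928.92 per year
Municipal property tax = $2,920.56 per year
Total annual escrow = $1,361.40 + $4,010.40 + $928.92 + $2,920.56 = $9,221.28
Monthly = $9,221.28 / 12 = $768.44

$768.44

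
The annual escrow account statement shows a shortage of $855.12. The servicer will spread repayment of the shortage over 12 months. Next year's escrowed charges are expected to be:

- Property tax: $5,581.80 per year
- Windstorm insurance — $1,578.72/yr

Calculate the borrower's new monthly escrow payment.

$667.97

Property tax — $5,581.80 per year
Windstorm insurance — $1,578.72 per year
Total per year = $7,160.52
Per month = $7,160.52 ÷ 12 = $596.71
Shortage per month = $855.12 ÷ 12 = $71.26
New monthly escrow = $596.71 + $71.26 = $667.97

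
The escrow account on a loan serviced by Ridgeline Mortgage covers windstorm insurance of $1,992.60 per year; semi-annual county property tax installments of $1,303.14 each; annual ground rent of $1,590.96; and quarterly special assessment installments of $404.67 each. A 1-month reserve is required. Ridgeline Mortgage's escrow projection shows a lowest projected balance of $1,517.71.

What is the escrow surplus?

Windstorm insurance — $1,992.60/yr
County property tax — $1,303.14 × 2 = $2,606.28/yr
Ground rent — $1,590.96/yr
Special assessment — $404.67 × 4 = $1,618.68/yr
Yearly total = $7,808.52
Base monthly escrow = $7,808.52 ÷ 12 = $650.71
Required cushion = 1 × $650.71 = $650.71
Excess over cushion: $1,517.71 − $650.71 = $867.00

$867.00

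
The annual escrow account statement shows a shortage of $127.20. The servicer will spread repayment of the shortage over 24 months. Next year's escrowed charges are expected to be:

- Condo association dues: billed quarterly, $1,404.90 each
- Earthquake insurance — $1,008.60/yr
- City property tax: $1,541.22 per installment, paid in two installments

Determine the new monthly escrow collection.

$814.52

Condo association dues — $1,404.90 × 4 = $5,619.60
Earthquake insurance — $1,008.60
City property tax — $1,541.22 × 2 = $3,082.44
Total per year = $9,710.64
Monthly escrow = $9,710.64 / 12 = $809.22
Shortage spread = $127.20 ÷ 24 = $5.30/mo
New monthly escrow = $809.22 + $5.30 = $814.52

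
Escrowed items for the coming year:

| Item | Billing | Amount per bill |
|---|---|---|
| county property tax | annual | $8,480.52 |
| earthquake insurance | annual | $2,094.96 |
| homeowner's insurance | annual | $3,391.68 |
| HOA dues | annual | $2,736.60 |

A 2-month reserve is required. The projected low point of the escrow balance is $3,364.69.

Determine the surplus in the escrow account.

County property tax: $8,480.52/yr
Earthquake insurance: $2,094.96/yr
Homeowner's insurance: $3,391.68/yr
HOA dues: $2,736.60/yr
Combined annual = $16,703.76
Per month = $16,703.76 / 12 = $1,391.98
Cushion = 2 × $1,391.98 = $2,783.96
Excess over cushion: $3,364.69 − $2,783.96 = $580.73

$580.73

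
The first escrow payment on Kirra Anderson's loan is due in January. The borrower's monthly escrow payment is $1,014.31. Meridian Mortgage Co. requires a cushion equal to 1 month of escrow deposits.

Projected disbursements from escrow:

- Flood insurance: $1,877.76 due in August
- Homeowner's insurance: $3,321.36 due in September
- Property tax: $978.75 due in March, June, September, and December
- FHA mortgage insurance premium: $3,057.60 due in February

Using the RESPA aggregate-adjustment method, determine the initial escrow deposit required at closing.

$3,078.49

Cushion = 1 × $1,014.31 = $1,014.31
Trial balance (start $0, +$1,014.31 each month, − disbursements):
  Jan: +$1,014.31 → $1,014.31
  Feb: +$1,014.31 − $3,057.60 → -$1,028.98
  Mar: +$1,014.31 − $978.75 → -$993.42
  Apr: +$1,014.31 → $20.89
  May: +$1,014.31 → $1,035.20
  Jun: +$1,014.31 − $978.75 → $1,070.76
  Jul: +$1,014.31 → $2,085.07
  Aug: +$1,014.31 − $1,877.76 → $1,221.62
  Sep: +$1,014.31 − $4,300.11 → -$2,064.18
  Oct: +$1,014.31 → -$1,049.87
  Nov: +$1,014.31 → -$35.56
  Dec: +$1,014.31 − $978.75 → $0.00
Lowest trial balance = -$2,064.18 (Sep)
Initial deposit = cushion − low point = $1,014.31 − (-$2,064.18) = $3,078.49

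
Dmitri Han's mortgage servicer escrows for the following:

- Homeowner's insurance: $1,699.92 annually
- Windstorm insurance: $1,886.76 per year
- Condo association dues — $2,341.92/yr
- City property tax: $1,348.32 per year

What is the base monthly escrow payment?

$606.41

Homeowner's insurance = $1,699.92 per year
Windstorm insurance = $1,886.76 per year
Condo association dues = $2,341.92 per year
City property tax = $1,348.32 per year
Combined annual = $7,276.92
Base monthly escrow = $7,276.92 / 12 = $606.41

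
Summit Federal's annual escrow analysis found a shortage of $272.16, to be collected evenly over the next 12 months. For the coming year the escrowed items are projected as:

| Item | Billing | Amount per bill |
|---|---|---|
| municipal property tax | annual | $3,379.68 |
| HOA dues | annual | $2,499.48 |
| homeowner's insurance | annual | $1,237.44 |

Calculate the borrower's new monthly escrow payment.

$615.73

Municipal property tax = $3,379.68
HOA dues = $2,499.48
Homeowner's insurance = $1,237.44
Yearly total = $7,116.60
Monthly escrow = $7,116.60 / 12 = $593.05
Shortage spread = $272.16 ÷ 12 = $22.68/mo
New monthly escrow = $593.05 + $22.68 = $615.73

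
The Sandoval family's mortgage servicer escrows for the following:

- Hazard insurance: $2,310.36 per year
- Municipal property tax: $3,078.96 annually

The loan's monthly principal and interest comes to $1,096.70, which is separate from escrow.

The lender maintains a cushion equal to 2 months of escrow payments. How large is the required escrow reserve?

Hazard insurance = $2,310.36 per year
Municipal property tax = $3,078.96 per year
Total annual escrow = $2,310.36 + $3,078.96 = $5,389.32
Monthly escrow = $5,389.32 ÷ 12 = $449.11
Reserve = 2 × $449.11 = $898.22

$898.22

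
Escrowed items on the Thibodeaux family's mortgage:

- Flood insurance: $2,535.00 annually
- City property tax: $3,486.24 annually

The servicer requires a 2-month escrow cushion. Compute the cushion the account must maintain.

Flood insurance — $2,535.00 per year
City property tax — $3,486.24 per year
Total annual escrow = $6,021.24
Monthly escrow = $6,021.24 / 12 = $501.77
Cushion = 2 × $501.77 = $1,003.54

$1,003.54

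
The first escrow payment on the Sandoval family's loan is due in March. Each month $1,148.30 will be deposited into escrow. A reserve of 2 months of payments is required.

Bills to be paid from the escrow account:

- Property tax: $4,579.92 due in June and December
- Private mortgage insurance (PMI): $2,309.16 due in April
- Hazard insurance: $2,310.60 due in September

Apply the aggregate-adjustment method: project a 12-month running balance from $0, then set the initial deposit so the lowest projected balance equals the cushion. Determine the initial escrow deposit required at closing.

Cushion = 2 × $1,148.30 = $2,296.60
Trial balance (start $0, +$1,148.30 each month, − disbursements):
  Mar: +$1,148.30 → $1,148.30
  Apr: +$1,148.30 − $2,309.16 → -$12.56
  May: +$1,148.30 → $1,135.74
  Jun: +$1,148.30 − $4,579.92 → -$2,295.88
  Jul: +$1,148.30 → -$1,147.58
  Aug: +$1,148.30 → $0.72
  Sep: +$1,148.30 − $2,310.60 → -$1,161.58
  Oct: +$1,148.30 → -$13.28
  Nov: +$1,148.30 → $1,135.02
  Dec: +$1,148.30 − $4,579.92 → -$2,296.60
  Jan: +$1,148.30 → -$1,148.30
  Feb: +$1,148.30 → $0.00
Lowest trial balance = -$2,296.60 (Dec)
Initial deposit = cushion − low point = $2,296.60 − (-$2,296.60) = $4,593.20

$4,593.20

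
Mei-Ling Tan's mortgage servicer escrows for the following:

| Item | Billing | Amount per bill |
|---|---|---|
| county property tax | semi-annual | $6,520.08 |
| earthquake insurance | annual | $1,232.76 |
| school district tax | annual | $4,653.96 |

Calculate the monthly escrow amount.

County property tax = $6,520.08 × 2 = $13,040.16 annually
Earthquake insurance = $1,232.76 annually
School district tax = $4,653.96 annually
Yearly total = $18,926.88
Base monthly escrow = $18,926.88 / 12 = $1,577.24

$1,577.24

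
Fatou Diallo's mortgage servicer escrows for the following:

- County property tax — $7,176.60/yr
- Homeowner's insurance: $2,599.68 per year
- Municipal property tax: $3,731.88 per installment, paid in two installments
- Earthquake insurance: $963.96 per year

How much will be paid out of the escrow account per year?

$18,204.00

County property tax — $7,176.60 per year
Homeowner's insurance — $2,599.68 per year
Municipal property tax — $3,731.88 × 2 = $7,463.76 per year
Earthquake insurance — $963.96 per year
Total per year = $7,176.60 + $2,599.68 + $7,463.76 + $963.96 = $18,204.00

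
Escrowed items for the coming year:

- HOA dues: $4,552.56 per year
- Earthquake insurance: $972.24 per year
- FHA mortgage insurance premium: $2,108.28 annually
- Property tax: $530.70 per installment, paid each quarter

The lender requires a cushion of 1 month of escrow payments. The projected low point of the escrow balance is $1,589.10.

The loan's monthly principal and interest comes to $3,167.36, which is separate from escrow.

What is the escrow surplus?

$776.11

HOA dues: $4,552.56 per year
Earthquake insurance: $972.24 per year
FHA mortgage insurance premium: $2,108.28 per year
Property tax: $530.70 × 4 = $2,122.80 per year
Total per year = $4,552.56 + $972.24 + $2,108.28 + $2,122.80 = $9,755.88
Monthly escrow = $9,755.88 ÷ 12 = $812.99
Required cushion = 1 × $812.99 = $812.99
Surplus = $1,589.10 − $812.99 = $776.11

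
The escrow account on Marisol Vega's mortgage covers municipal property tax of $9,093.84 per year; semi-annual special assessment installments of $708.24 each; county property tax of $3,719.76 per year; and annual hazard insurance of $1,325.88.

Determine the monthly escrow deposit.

$1,296.33

Municipal property tax: $9,093.84/yr
Special assessment: $708.24 × 2 = $1,416.48/yr
County property tax: $3,719.76/yr
Hazard insurance: $1,325.88/yr
Total annual escrow = $9,093.84 + $1,416.48 + $3,719.76 + $1,325.88 = $15,555.96
Monthly escrow = $15,555.96 / 12 = $1,296.33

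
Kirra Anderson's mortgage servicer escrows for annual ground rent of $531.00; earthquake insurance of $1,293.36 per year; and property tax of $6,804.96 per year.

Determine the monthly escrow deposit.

Ground rent — $531.00/yr
Earthquake insurance — $1,293.36/yr
Property tax — $6,804.96/yr
Combined annual = $531.00 + $1,293.36 + $6,804.96 = $8,629.32
Monthly escrow = $8,629.32 ÷ 12 = $719.11

$719.11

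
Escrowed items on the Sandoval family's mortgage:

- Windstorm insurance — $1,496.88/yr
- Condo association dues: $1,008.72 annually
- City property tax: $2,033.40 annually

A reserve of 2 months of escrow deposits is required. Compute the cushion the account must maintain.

$756.50

Windstorm insurance = $1,496.88 annually
Condo association dues = $1,008.72 annually
City property tax = $2,033.40 annually
Total annual escrow = $4,539.00
Monthly = $4,539.00 ÷ 12 = $378.25
Reserve = 2 × $378.25 = $756.50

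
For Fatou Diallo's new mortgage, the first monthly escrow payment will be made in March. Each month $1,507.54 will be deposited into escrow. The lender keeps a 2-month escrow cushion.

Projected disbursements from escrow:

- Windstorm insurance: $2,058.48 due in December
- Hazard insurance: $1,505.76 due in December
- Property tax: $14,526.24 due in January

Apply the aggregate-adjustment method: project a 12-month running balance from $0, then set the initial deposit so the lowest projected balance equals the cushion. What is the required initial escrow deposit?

$4,522.62

Cushion = 2 × $1,507.54 = $3,015.08
Trial balance (start $0, +$1,507.54 each month, − disbursements):
  Mar: +$1,507.54 → $1,507.54
  Apr: +$1,507.54 → $3,015.08
  May: +$1,507.54 → $4,522.62
  Jun: +$1,507.54 → $6,030.16
  Jul: +$1,507.54 → $7,537.70
  Aug: +$1,507.54 → $9,045.24
  Sep: +$1,507.54 → $10,552.78
  Oct: +$1,507.54 → $12,060.32
  Nov: +$1,507.54 → $13,567.86
  Dec: +$1,507.54 − $3,564.24 → $11,511.16
  Jan: +$1,507.54 − $14,526.24 → -$1,507.54
  Feb: +$1,507.54 → $0.00
Lowest trial balance = -$1,507.54 (Jan)
Initial deposit = cushion − low point = $3,015.08 − (-$1,507.54) = $4,522.62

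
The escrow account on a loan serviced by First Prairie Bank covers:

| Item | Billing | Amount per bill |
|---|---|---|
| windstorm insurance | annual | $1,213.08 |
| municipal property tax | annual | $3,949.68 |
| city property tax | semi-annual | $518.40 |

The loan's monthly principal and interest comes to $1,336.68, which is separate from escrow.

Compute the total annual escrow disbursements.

Windstorm insurance — $1,213.08
Municipal property tax — $3,949.68
City property tax — $518.40 × 2 = $1,036.80
Total annual escrow = $6,199.56

$6,199.56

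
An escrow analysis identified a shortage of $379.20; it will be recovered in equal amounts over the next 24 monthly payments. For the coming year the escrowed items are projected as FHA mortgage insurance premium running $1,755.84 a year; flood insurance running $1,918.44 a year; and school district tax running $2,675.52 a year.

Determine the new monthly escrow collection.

$544.95

FHA mortgage insurance premium = $1,755.84 annually
Flood insurance = $1,918.44 annually
School district tax = $2,675.52 annually
Annual escrow total = $1,755.84 + $1,918.44 + $2,675.52 = $6,349.80
Monthly escrow = $6,349.80 / 12 = $529.15
Shortage per month = $379.20 / 24 = $15.80
New monthly escrow = $529.15 + $15.80 = $544.95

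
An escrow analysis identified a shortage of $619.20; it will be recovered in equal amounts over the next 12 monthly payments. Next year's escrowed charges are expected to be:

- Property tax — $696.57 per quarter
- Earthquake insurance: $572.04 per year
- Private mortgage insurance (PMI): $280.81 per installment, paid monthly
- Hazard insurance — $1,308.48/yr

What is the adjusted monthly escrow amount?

$721.31

Property tax = $696.57 × 4 = $2,786.28 per year
Earthquake insurance = $572.04 per year
Private mortgage insurance (PMI) = $280.81 × 12 = $3,369.72 per year
Hazard insurance = $1,308.48 per year
Annual escrow total = $2,786.28 + $572.04 + $3,369.72 + $1,308.48 = $8,036.52
Monthly escrow = $8,036.52 ÷ 12 = $669.71
Shortage spread = $619.20 ÷ 12 = $51.60/mo
Adjusted monthly = $669.71 + $51.60 = $721.31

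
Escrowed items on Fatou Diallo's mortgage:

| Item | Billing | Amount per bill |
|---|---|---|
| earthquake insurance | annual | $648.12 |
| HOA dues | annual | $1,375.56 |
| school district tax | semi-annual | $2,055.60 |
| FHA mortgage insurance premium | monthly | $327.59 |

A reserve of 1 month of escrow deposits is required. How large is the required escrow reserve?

$838.83

Earthquake insurance — $648.12/yr
HOA dues — $1,375.56/yr
School district tax — $2,055.60 × 2 = $4,111.20/yr
FHA mortgage insurance premium — $327.59 × 12 = $3,931.08/yr
Total annual escrow = $10,065.96
Monthly = $10,065.96 ÷ 12 = $838.83
Reserve = 1 × $838.83 = $838.83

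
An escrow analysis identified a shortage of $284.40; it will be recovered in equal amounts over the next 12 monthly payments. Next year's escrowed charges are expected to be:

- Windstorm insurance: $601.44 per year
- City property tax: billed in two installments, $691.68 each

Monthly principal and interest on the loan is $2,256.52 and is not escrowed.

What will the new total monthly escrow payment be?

Windstorm insurance: $601.44/yr
City property tax: $691.68 × 2 = $1,383.36/yr
Annual escrow total = $1,984.80
Monthly = $1,984.80 / 12 = $165.40
Shortage per month = $284.40 ÷ 12 = $23.70
Adjusted monthly = $165.40 + $23.70 = $189.10

$189.10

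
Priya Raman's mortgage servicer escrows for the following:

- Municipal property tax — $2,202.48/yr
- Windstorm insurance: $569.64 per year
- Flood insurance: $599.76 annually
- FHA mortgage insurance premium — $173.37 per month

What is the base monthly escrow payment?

$454.36

Municipal property tax — $2,202.48/yr
Windstorm insurance — $569.64/yr
Flood insurance — $599.76/yr
FHA mortgage insurance premium — $173.37 × 12 = $2,080.44/yr
Total annual escrow = $2,202.48 + $569.64 + $599.76 + $2,080.44 = $5,452.32
Monthly escrow = $5,452.32 ÷ 12 = $454.36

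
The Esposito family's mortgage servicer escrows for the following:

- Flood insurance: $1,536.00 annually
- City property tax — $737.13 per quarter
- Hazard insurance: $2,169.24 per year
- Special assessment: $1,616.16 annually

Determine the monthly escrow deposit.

Flood insurance = $1,536.00 annually
City property tax = $737.13 × 4 = $2,948.52 annually
Hazard insurance = $2,169.24 annually
Special assessment = $1,616.16 annually
Yearly total = $1,536.00 + $2,948.52 + $2,169.24 + $1,616.16 = $8,269.92
Base monthly escrow = $8,269.92 ÷ 12 = $689.16

$689.16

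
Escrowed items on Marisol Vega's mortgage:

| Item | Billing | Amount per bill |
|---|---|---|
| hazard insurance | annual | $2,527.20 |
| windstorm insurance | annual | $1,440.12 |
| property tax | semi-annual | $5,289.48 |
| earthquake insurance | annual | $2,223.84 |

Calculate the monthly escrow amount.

$1,397.51

Hazard insurance = $2,527.20/yr
Windstorm insurance = $1,440.12/yr
Property tax = $5,289.48 × 2 = $10,578.96/yr
Earthquake insurance = $2,223.84/yr
Total annual escrow = $16,770.12
Base monthly escrow = $16,770.12 ÷ 12 = $1,397.51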